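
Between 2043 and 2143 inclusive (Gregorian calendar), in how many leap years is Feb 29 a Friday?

Leap years in 2043–2143: 24 of them.
Feb 29 weekday advances by 5 (mod 7) from one leap year to the next four years later (or differs when a century non-leap intervenes).
Leap-day weekdays: 2044:Mon 2048:Sat 2052:Thu 2056:Tue 2060:Sun 2064:Fri✓ 2068:Wed 2072:Mon 2076:Sat 2080:Thu 2084:Tue 2088:Sun 2092:Fri✓ 2096:Wed 2104:Fri✓ 2108:Wed 2112:Mon 2116:Sat 2120:Thu 2124:Tue 2128:Sun 2132:Fri✓ 2136:Wed 2140:Mon
Friday: 2064, 2092, 2104, 2132 → 4.

4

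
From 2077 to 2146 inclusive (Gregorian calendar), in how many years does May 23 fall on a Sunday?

Track May 23's weekday year by year (advancing +1, or +2 across a Feb 29):
  2077: Sun ✓  2078: Mon (+1)  2079: Tue (+1)  2080: Thu (+2)  2081: Fri (+1)
  2082: Sat (+1)  2083: Sun (+1) ✓  2084: Tue (+2)  2085: Wed (+1)  2086: Thu (+1)
  2087: Fri (+1)  2088: Sun (+2) ✓  2089: Mon (+1)  2090: Tue (+1)  … (42 more years) …
  2133: Sat (+1)  2134: Sun (+1) ✓  2135: Mon (+1)  2136: Wed (+2)  2137: Thu (+1)
  2138: Fri (+1)  2139: Sat (+1)  2140: Mon (+2)  2141: Tue (+1)  2142: Wed (+1)
  2143: Thu (+1)  2144: Sat (+2)  2145: Sun (+1) ✓  2146: Mon (+1)
Sunday years: 2077, 2083, 2088, 2094, 2100, 2106, 2117, 2123, 2128, 2134, 2145 — 11 in total.

11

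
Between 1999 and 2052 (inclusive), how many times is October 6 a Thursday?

Track October 6's weekday year by year (advancing +1, or +2 across a Feb 29):
  1999: Wed  2000: Fri (+2)  2001: Sat (+1)  2002: Sun (+1)  2003: Mon (+1)
  2004: Wed (+2)  2005: Thu (+1) ✓  2006: Fri (+1)  2007: Sat (+1)  2008: Mon (+2)
  2009: Tue (+1)  2010: Wed (+1)  2011: Thu (+1) ✓  2012: Sat (+2)  … (26 more years) …
  2039: Thu (+1) ✓  2040: Sat (+2)  2041: Sun (+1)  2042: Mon (+1)  2043: Tue (+1)
  2044: Thu (+2) ✓  2045: Fri (+1)  2046: Sat (+1)  2047: Sun (+1)  2048: Tue (+2)
  2049: Wed (+1)  2050: Thu (+1) ✓  2051: Fri (+1)  2052: Sun (+2)
Thursday years: 2005, 2011, 2016, 2022, 2033, 2039, 2044, 2050 — 8 in total.

8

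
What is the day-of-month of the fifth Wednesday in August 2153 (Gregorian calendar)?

August 1, 2153 is a Wednesday, so the first Wednesday is the 1st.
The fifth Wednesday is 1 + 28 = 29.

29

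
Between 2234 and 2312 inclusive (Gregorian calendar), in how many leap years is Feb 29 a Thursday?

Leap years in 2234–2312: 19 of them.
Feb 29 weekday advances by 5 (mod 7) from one leap year to the next four years later (or differs when a century non-leap intervenes).
Leap-day weekdays: 2236:Mon 2240:Sat 2244:Thu✓ 2248:Tue 2252:Sun 2256:Fri 2260:Wed 2264:Mon 2268:Sat 2272:Thu✓ 2276:Tue 2280:Sun 2284:Fri 2288:Wed 2292:Mon 2296:Sat 2304:Mon 2308:Sat 2312:Thu✓
Thursday: 2244, 2272, 2312 → 3.

3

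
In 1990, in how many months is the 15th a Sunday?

2

Check the 15th of each month of 1990: Jan 15: Mon, Feb 15: Thu, Mar 15: Thu, Apr 15: Sun, May 15: Tue, Jun 15: Fri, Jul 15: Sun, Aug 15: Wed, Sep 15: Sat, Oct 15: Mon, Nov 15: Thu, Dec 15: Sat.
Sunday occurs in April, July — 2 months.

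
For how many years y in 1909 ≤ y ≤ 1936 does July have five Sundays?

July has 31 days; it has five Sundays when Sunday falls among the first (month-length − 28) days — i.e. when July 1 is one of Sunday/Saturday/Friday.
July 1 by year: 1909:Thu 1910:Fri✓ 1911:Sat✓ 1912:Mon 1913:Tue 1914:Wed 1915:Thu 1916:Sat✓ 1917:Sun✓ 1918:Mon 1919:Tue 1920:Thu 1921:Fri✓ 1922:Sat✓ 1923:Sun✓ 1924:Tue 1925:Wed 1926:Thu 1927:Fri✓ 1928:Sun✓ 1929:Mon 1930:Tue 1931:Wed 1932:Fri✓ 1933:Sat✓ 1934:Sun✓ 1935:Mon 1936:Wed
Years with five Sundays: 1910, 1911, 1916, 1917, 1921, 1922, 1923, 1927, 1928, 1932, 1933, 1934 → 12.

12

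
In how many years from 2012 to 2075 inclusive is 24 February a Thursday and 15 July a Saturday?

2

Check each year's weekday for 24 February and 15 July:
  2012: Fri/Sun  2013: Sun/Mon  2014: Mon/Tue  2015: Tue/Wed  2016: Wed/Fri  2017: Fri/Sat  2018: Sat/Sun  2019: Sun/Mon  2020: Mon/Wed  2021: Wed/Thu  2022: Thu/Fri  2023: Fri/Sat  2024: Sat/Mon  2025: Mon/Tue  …(36 more)…  2062: Fri/Sat  2063: Sat/Sun  2064: Sun/Tue  2065: Tue/Wed  2066: Wed/Thu  2067: Thu/Fri  2068: Fri/Sun  2069: Sun/Mon  2070: Mon/Tue  2071: Tue/Wed  2072: Wed/Fri  2073: Fri/Sat  2074: Sat/Sun  2075: Sun/Mon
Both conditions hold in: 2028, 2056 — 2.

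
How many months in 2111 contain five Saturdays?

4

A month of length L has five Saturdays iff its first Saturday is on day ≤ L−28 (so day 1–3 in a 31-day month, 1–2 in a 30-day month, day 1 in a leap February).
Checking each month of 2111: Jan starts Thu (31d) ✓; Feb starts Sun (28d); Mar starts Sun (31d); Apr starts Wed (30d); May starts Fri (31d) ✓; Jun starts Mon (30d); Jul starts Wed (31d); Aug starts Sat (31d) ✓; Sep starts Tue (30d); Oct starts Thu (31d) ✓; Nov starts Sun (30d); Dec starts Tue (31d).
Five-Saturday months: January, May, August, October → 4.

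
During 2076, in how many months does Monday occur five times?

A month of length L has five Mondays iff its first Monday is on day ≤ L−28 (so day 1–3 in a 31-day month, 1–2 in a 30-day month, day 1 in a leap February).
Checking each month of 2076: Jan starts Wed (31d); Feb starts Sat (29d); Mar starts Sun (31d) ✓; Apr starts Wed (30d); May starts Fri (31d); Jun starts Mon (30d) ✓; Jul starts Wed (31d); Aug starts Sat (31d) ✓; Sep starts Tue (30d); Oct starts Thu (31d); Nov starts Sun (30d) ✓; Dec starts Tue (31d).
Five-Monday months: March, June, August, November → 4.

4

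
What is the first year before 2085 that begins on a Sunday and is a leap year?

2068

Jan 1 advances by 2 weekdays after a leap year and by 1 after a common year.
2085: Jan 1 is Monday.
2084: Saturday (leap)
2083: Friday
2082: Thursday
2081: Wednesday
2080: Monday (leap)
2079: Sunday
2078: Saturday
2077: Friday
2076: Wednesday (leap)
2075: Tuesday
2074: Monday
2073: Sunday
2072: Friday (leap)
2071: Thursday
2070: Wednesday
2069: Tuesday
2068: Sunday (leap)
2068 begins on a Sunday and is a leap year.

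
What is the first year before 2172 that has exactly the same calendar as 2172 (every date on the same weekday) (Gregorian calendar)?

2144

Two years share a calendar iff Jan 1 falls on the same weekday and both are leap or both are common. 2172: Jan 1 is Wednesday, leap year.
2171: Jan 1 Tuesday, common
2170: Jan 1 Monday, common
2169: Jan 1 Sunday, common
2168: Jan 1 Friday, leap
2167: Jan 1 Thursday, common
2166: Jan 1 Wednesday, common
2165: Jan 1 Tuesday, common
2164: Jan 1 Sunday, leap
2163: Jan 1 Saturday, common
2162: Jan 1 Friday, common
2161: Jan 1 Thursday, common
2160: Jan 1 Tuesday, leap
2159: Jan 1 Monday, common
2158: Jan 1 Sunday, common
2157: Jan 1 Saturday, common
2156: Jan 1 Thursday, leap
2155: Jan 1 Wednesday, common
2154: Jan 1 Tuesday, common
2153: Jan 1 Monday, common
2152: Jan 1 Saturday, leap
2151: Jan 1 Friday, common
2150: Jan 1 Thursday, common
2149: Jan 1 Wednesday, common
2148: Jan 1 Monday, leap
2147: Jan 1 Sunday, common
2146: Jan 1 Saturday, common
2145: Jan 1 Friday, common
2144: Jan 1 Wednesday, leap
2144 matches on both conditions.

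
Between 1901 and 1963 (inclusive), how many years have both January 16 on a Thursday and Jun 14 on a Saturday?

7

Check each year's weekday for January 16 and Jun 14:
  1901: Wed/Fri  1902: Thu/Sat ✓  1903: Fri/Sun  1904: Sat/Tue  1905: Mon/Wed  1906: Tue/Thu  1907: Wed/Fri  1908: Thu/Sun  1909: Sat/Mon  1910: Sun/Tue  1911: Mon/Wed  1912: Tue/Fri  1913: Thu/Sat ✓  1914: Fri/Sun  …(35 more)…  1950: Mon/Wed  1951: Tue/Thu  1952: Wed/Sat  1953: Fri/Sun  1954: Sat/Mon  1955: Sun/Tue  1956: Mon/Thu  1957: Wed/Fri  1958: Thu/Sat ✓  1959: Fri/Sun  1960: Sat/Tue  1961: Mon/Wed  1962: Tue/Thu  1963: Wed/Fri
Both conditions hold in: 1902, 1913, 1919, 1930, 1941, 1947, 1958 — 7.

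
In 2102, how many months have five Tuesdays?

A month of length L has five Tuesdays iff its first Tuesday is on day ≤ L−28 (so day 1–3 in a 31-day month, 1–2 in a 30-day month, day 1 in a leap February).
Checking each month of 2102: Jan starts Sun (31d) ✓; Feb starts Wed (28d); Mar starts Wed (31d); Apr starts Sat (30d); May starts Mon (31d) ✓; Jun starts Thu (30d); Jul starts Sat (31d); Aug starts Tue (31d) ✓; Sep starts Fri (30d); Oct starts Sun (31d) ✓; Nov starts Wed (30d); Dec starts Fri (31d).
Five-Tuesday months: January, May, August, October → 4.

4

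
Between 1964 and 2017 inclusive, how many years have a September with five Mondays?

15

September has 30 days; it has five Mondays when Monday falls among the first (month-length − 28) days — i.e. when September 1 is one of Monday/Sunday.
September 1 by year: 1964:Tue 1965:Wed 1966:Thu 1967:Fri 1968:Sun✓ 1969:Mon✓ 1970:Tue 1971:Wed 1972:Fri 1973:Sat 1974:Sun✓ 1975:Mon✓ 1976:Wed 1977:Thu 1978:Fri …(24 more)… 2003:Mon✓ 2004:Wed 2005:Thu 2006:Fri 2007:Sat 2008:Mon✓ 2009:Tue 2010:Wed 2011:Thu 2012:Sat 2013:Sun✓ 2014:Mon✓ 2015:Tue 2016:Thu 2017:Fri
Years with five Mondays: 1968, 1969, 1974, 1975, 1980, 1985, 1986, 1991, 1996, 1997, 2002, 2003, 2008, 2013, 2014 → 15.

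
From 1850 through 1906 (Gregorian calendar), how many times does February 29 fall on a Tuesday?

Leap years in 1850–1906: 13 of them.
Feb 29 weekday advances by 5 (mod 7) from one leap year to the next four years later (or differs when a century non-leap intervenes).
Leap-day weekdays: 1852:Sun 1856:Fri 1860:Wed 1864:Mon 1868:Sat 1872:Thu 1876:Tue✓ 1880:Sun 1884:Fri 1888:Wed 1892:Mon 1896:Sat 1904:Mon
Tuesday: 1876 → 1.

1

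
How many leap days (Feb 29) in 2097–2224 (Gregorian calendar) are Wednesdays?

5

Leap years in 2097–2224: 30 of them.
Feb 29 weekday advances by 5 (mod 7) from one leap year to the next four years later (or differs when a century non-leap intervenes).
Leap-day weekdays: 2104:Fri 2108:Wed✓ 2112:Mon 2116:Sat 2120:Thu 2124:Tue 2128:Sun 2132:Fri 2136:Wed✓ 2140:Mon 2144:Sat 2148:Thu 2152:Tue …(4 more)… 2172:Sat 2176:Thu 2180:Tue 2184:Sun 2188:Fri 2192:Wed✓ 2196:Mon 2204:Wed✓ 2208:Mon 2212:Sat 2216:Thu 2220:Tue 2224:Sun
Wednesday: 2108, 2136, 2164, 2192, 2204 → 5.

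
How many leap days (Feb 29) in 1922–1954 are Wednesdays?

Leap years in 1922–1954: 8 of them.
Feb 29 weekday advances by 5 (mod 7) from one leap year to the next four years later (or differs when a century non-leap intervenes).
Leap-day weekdays: 1924:Fri 1928:Wed✓ 1932:Mon 1936:Sat 1940:Thu 1944:Tue 1948:Sun 1952:Fri
Wednesday: 1928 → 1.

1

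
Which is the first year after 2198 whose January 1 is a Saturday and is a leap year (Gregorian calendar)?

2220

Jan 1 advances by 2 weekdays after a leap year and by 1 after a common year.
2198: Jan 1 is Monday.
2199: Tuesday
2200: Wednesday
2201: Thursday
2202: Friday
2203: Saturday
2204: Sunday (leap)
2205: Tuesday
2206: Wednesday
2207: Thursday
2208: Friday (leap)
2209: Sunday
2210: Monday
2211: Tuesday
2212: Wednesday (leap)
2213: Friday
2214: Saturday
2215: Sunday
2216: Monday (leap)
2217: Wednesday
2218: Thursday
2219: Friday
2220: Saturday (leap)
2220 begins on a Saturday and is a leap year.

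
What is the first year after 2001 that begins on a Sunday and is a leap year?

Jan 1 advances by 2 weekdays after a leap year and by 1 after a common year.
2001: Jan 1 is Monday.
2002: Tuesday
2003: Wednesday
2004: Thursday (leap)
2005: Saturday
2006: Sunday
2007: Monday
2008: Tuesday (leap)
2009: Thursday
2010: Friday
2011: Saturday
2012: Sunday (leap)
2012 begins on a Sunday and is a leap year.

2012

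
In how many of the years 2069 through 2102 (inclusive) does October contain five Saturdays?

October has 31 days; it has five Saturdays when Saturday falls among the first (month-length − 28) days — i.e. when October 1 is one of Saturday/Friday/Thursday.
October 1 by year: 2069:Tue 2070:Wed 2071:Thu✓ 2072:Sat✓ 2073:Sun 2074:Mon 2075:Tue 2076:Thu✓ 2077:Fri✓ 2078:Sat✓ 2079:Sun 2080:Tue 2081:Wed 2082:Thu✓ 2083:Fri✓ …(4 more)… 2088:Fri✓ 2089:Sat✓ 2090:Sun 2091:Mon 2092:Wed 2093:Thu✓ 2094:Fri✓ 2095:Sat✓ 2096:Mon 2097:Tue 2098:Wed 2099:Thu✓ 2100:Fri✓ 2101:Sat✓ 2102:Sun
Years with five Saturdays: 2071, 2072, 2076, 2077, 2078, 2082, 2083, 2088, 2089, 2093, 2094, 2095, 2099, 2100, 2101 → 15.

15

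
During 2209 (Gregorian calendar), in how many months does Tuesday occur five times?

4

A month of length L has five Tuesdays iff its first Tuesday is on day ≤ L−28 (so day 1–3 in a 31-day month, 1–2 in a 30-day month, day 1 in a leap February).
Checking each month of 2209: Jan starts Sun (31d) ✓; Feb starts Wed (28d); Mar starts Wed (31d); Apr starts Sat (30d); May starts Mon (31d) ✓; Jun starts Thu (30d); Jul starts Sat (31d); Aug starts Tue (31d) ✓; Sep starts Fri (30d); Oct starts Sun (31d) ✓; Nov starts Wed (30d); Dec starts Fri (31d).
Five-Tuesday months: January, May, August, October → 4.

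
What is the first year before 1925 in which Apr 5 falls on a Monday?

1920

From one year to the next, a fixed date's weekday advances by 1, or by 2 when a Feb 29 lies between the two dates.
1925: April 5 is Sunday.
1924: Saturday (−1)
1923: Thursday (−2)
1922: Wednesday (−1)
1921: Tuesday (−1)
1920: Monday (−1)
Apr 5 falls on a Monday in 1920.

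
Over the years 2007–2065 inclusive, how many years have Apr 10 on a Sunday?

Track Apr 10's weekday year by year (advancing +1, or +2 across a Feb 29):
  2007: Tue  2008: Thu (+2)  2009: Fri (+1)  2010: Sat (+1)  2011: Sun (+1) ✓
  2012: Tue (+2)  2013: Wed (+1)  2014: Thu (+1)  2015: Fri (+1)  2016: Sun (+2) ✓
  2017: Mon (+1)  2018: Tue (+1)  2019: Wed (+1)  2020: Fri (+2)  … (31 more years) …
  2052: Wed (+2)  2053: Thu (+1)  2054: Fri (+1)  2055: Sat (+1)  2056: Mon (+2)
  2057: Tue (+1)  2058: Wed (+1)  2059: Thu (+1)  2060: Sat (+2)  2061: Sun (+1) ✓
  2062: Mon (+1)  2063: Tue (+1)  2064: Thu (+2)  2065: Fri (+1)
Sunday years: 2011, 2016, 2022, 2033, 2039, 2044, 2050, 2061 — 8 in total.

8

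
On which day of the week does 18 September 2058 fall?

January 1, 2058 is a Tuesday.
September 18 is day 261 of the year, i.e. 260 days after Jan 1.
260 mod 7 = 1, so advance 1 weekday from Tuesday: Wednesday.

Wednesday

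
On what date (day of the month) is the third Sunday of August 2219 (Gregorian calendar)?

15

August 1, 2219 is a Sunday, so the first Sunday is the 1st.
The third Sunday is 1 + 14 = 15.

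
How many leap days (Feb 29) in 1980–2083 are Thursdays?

4

Leap years in 1980–2083: 26 of them.
Feb 29 weekday advances by 5 (mod 7) from one leap year to the next four years later (or differs when a century non-leap intervenes).
Leap-day weekdays: 1980:Fri 1984:Wed 1988:Mon 1992:Sat 1996:Thu✓ 2000:Tue 2004:Sun 2008:Fri 2012:Wed 2016:Mon 2020:Sat 2024:Thu✓ 2028:Tue 2032:Sun 2036:Fri 2040:Wed 2044:Mon 2048:Sat 2052:Thu✓ 2056:Tue 2060:Sun 2064:Fri 2068:Wed 2072:Mon 2076:Sat 2080:Thu✓
Thursday: 1996, 2024, 2052, 2080 → 4.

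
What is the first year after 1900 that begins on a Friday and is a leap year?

Jan 1 advances by 2 weekdays after a leap year and by 1 after a common year.
1900: Jan 1 is Monday.
1901: Tuesday
1902: Wednesday
1903: Thursday
1904: Friday (leap)
1904 begins on a Friday and is a leap year.

1904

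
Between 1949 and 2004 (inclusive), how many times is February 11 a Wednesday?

8

Track February 11's weekday year by year (advancing +1, or +2 across a Feb 29):
  1949: Fri  1950: Sat (+1)  1951: Sun (+1)  1952: Mon (+1)  1953: Wed (+2) ✓
  1954: Thu (+1)  1955: Fri (+1)  1956: Sat (+1)  1957: Mon (+2)  1958: Tue (+1)
  1959: Wed (+1) ✓  1960: Thu (+1)  1961: Sat (+2)  1962: Sun (+1)  … (28 more years) …
  1991: Mon (+1)  1992: Tue (+1)  1993: Thu (+2)  1994: Fri (+1)  1995: Sat (+1)
  1996: Sun (+1)  1997: Tue (+2)  1998: Wed (+1) ✓  1999: Thu (+1)  2000: Fri (+1)
  2001: Sun (+2)  2002: Mon (+1)  2003: Tue (+1)  2004: Wed (+1) ✓
Wednesday years: 1953, 1959, 1970, 1976, 1981, 1987, 1998, 2004 — 8 in total.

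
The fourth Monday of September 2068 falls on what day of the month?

24

September 1, 2068 is a Saturday, so the first Monday is the 3rd.
The fourth Monday is 3 + 21 = 24.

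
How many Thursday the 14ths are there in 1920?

Check the 14th of each month of 1920: Jan 14: Wed, Feb 14: Sat, Mar 14: Sun, Apr 14: Wed, May 14: Fri, Jun 14: Mon, Jul 14: Wed, Aug 14: Sat, Sep 14: Tue, Oct 14: Thu, Nov 14: Sun, Dec 14: Tue.
Thursday occurs in October — 1 month.

1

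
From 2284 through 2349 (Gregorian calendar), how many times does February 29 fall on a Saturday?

Leap years in 2284–2349: 16 of them.
Feb 29 weekday advances by 5 (mod 7) from one leap year to the next four years later (or differs when a century non-leap intervenes).
Leap-day weekdays: 2284:Fri 2288:Wed 2292:Mon 2296:Sat✓ 2304:Mon 2308:Sat✓ 2312:Thu 2316:Tue 2320:Sun 2324:Fri 2328:Wed 2332:Mon 2336:Sat✓ 2340:Thu 2344:Tue 2348:Sun
Saturday: 2296, 2308, 2336 → 3.

3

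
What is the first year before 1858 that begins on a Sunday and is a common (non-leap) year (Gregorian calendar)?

Jan 1 advances by 2 weekdays after a leap year and by 1 after a common year.
1858: Jan 1 is Friday.
1857: Thursday
1856: Tuesday (leap)
1855: Monday
1854: Sunday
1854 begins on a Sunday and is a common year.

1854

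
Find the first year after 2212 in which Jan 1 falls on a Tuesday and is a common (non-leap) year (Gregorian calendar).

Jan 1 advances by 2 weekdays after a leap year and by 1 after a common year.
2212: Jan 1 is Wednesday (leap).
2213: Friday
2214: Saturday
2215: Sunday
2216: Monday (leap)
2217: Wednesday
2218: Thursday
2219: Friday
2220: Saturday (leap)
2221: Monday
2222: Tuesday
2222 begins on a Tuesday and is a common year.

2222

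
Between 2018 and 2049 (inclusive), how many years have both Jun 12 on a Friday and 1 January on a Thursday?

Check each year's weekday for Jun 12 and 1 January:
  2018: Tue/Mon  2019: Wed/Tue  2020: Fri/Wed  2021: Sat/Fri  2022: Sun/Sat  2023: Mon/Sun  2024: Wed/Mon  2025: Thu/Wed  2026: Fri/Thu ✓  2027: Sat/Fri  2028: Mon/Sat  2029: Tue/Mon  2030: Wed/Tue  2031: Thu/Wed  …(4 more)…  2036: Thu/Tue  2037: Fri/Thu ✓  2038: Sat/Fri  2039: Sun/Sat  2040: Tue/Sun  2041: Wed/Tue  2042: Thu/Wed  2043: Fri/Thu ✓  2044: Sun/Fri  2045: Mon/Sun  2046: Tue/Mon  2047: Wed/Tue  2048: Fri/Wed  2049: Sat/Fri
Both conditions hold in: 2026, 2037, 2043 — 3.

3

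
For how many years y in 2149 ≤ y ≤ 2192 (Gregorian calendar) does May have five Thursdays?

19

May has 31 days; it has five Thursdays when Thursday falls among the first (month-length − 28) days — i.e. when May 1 is one of Thursday/Wednesday/Tuesday.
May 1 by year: 2149:Thu✓ 2150:Fri 2151:Sat 2152:Mon 2153:Tue✓ 2154:Wed✓ 2155:Thu✓ 2156:Sat 2157:Sun 2158:Mon 2159:Tue✓ 2160:Thu✓ 2161:Fri 2162:Sat 2163:Sun …(14 more)… 2178:Fri 2179:Sat 2180:Mon 2181:Tue✓ 2182:Wed✓ 2183:Thu✓ 2184:Sat 2185:Sun 2186:Mon 2187:Tue✓ 2188:Thu✓ 2189:Fri 2190:Sat 2191:Sun 2192:Tue✓
Years with five Thursdays: 2149, 2153, 2154, 2155, 2159, 2160, 2164, 2165, 2166, 2170, 2171, 2176, 2177, 2181, 2182, 2183, 2187, 2188, 2192 → 19.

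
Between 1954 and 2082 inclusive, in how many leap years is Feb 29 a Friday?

4

Leap years in 1954–2082: 32 of them.
Feb 29 weekday advances by 5 (mod 7) from one leap year to the next four years later (or differs when a century non-leap intervenes).
Leap-day weekdays: 1956:Wed 1960:Mon 1964:Sat 1968:Thu 1972:Tue 1976:Sun 1980:Fri✓ 1984:Wed 1988:Mon 1992:Sat 1996:Thu 2000:Tue 2004:Sun …(6 more)… 2032:Sun 2036:Fri✓ 2040:Wed 2044:Mon 2048:Sat 2052:Thu 2056:Tue 2060:Sun 2064:Fri✓ 2068:Wed 2072:Mon 2076:Sat 2080:Thu
Friday: 1980, 2008, 2036, 2064 → 4.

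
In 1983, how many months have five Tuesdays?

4

A month of length L has five Tuesdays iff its first Tuesday is on day ≤ L−28 (so day 1–3 in a 31-day month, 1–2 in a 30-day month, day 1 in a leap February).
Checking each month of 1983: Jan starts Sat (31d); Feb starts Tue (28d); Mar starts Tue (31d) ✓; Apr starts Fri (30d); May starts Sun (31d) ✓; Jun starts Wed (30d); Jul starts Fri (31d); Aug starts Mon (31d) ✓; Sep starts Thu (30d); Oct starts Sat (31d); Nov starts Tue (30d) ✓; Dec starts Thu (31d).
Five-Tuesday months: March, May, August, November → 4.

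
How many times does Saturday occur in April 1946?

April 1946 has 30 days and begins on Monday.
The first Saturday is April 6.
Saturdays fall on 6, 13, 20, 27 — that's 4.

4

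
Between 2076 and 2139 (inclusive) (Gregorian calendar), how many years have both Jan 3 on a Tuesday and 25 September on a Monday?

Check each year's weekday for Jan 3 and 25 September:
  2076: Fri/Fri  2077: Sun/Sat  2078: Mon/Sun  2079: Tue/Mon ✓  2080: Wed/Wed  2081: Fri/Thu  2082: Sat/Fri  2083: Sun/Sat  2084: Mon/Mon  2085: Wed/Tue  2086: Thu/Wed  2087: Fri/Thu  2088: Sat/Sat  2089: Mon/Sun  …(36 more)…  2126: Thu/Wed  2127: Fri/Thu  2128: Sat/Sat  2129: Mon/Sun  2130: Tue/Mon ✓  2131: Wed/Tue  2132: Thu/Thu  2133: Sat/Fri  2134: Sun/Sat  2135: Mon/Sun  2136: Tue/Tue  2137: Thu/Wed  2138: Fri/Thu  2139: Sat/Fri
Both conditions hold in: 2079, 2090, 2102, 2113, 2119, 2130 — 6.

6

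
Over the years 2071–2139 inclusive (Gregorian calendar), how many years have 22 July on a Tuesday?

Track 22 July's weekday year by year (advancing +1, or +2 across a Feb 29):
  2071: Wed  2072: Fri (+2)  2073: Sat (+1)  2074: Sun (+1)  2075: Mon (+1)
  2076: Wed (+2)  2077: Thu (+1)  2078: Fri (+1)  2079: Sat (+1)  2080: Mon (+2)
  2081: Tue (+1) ✓  2082: Wed (+1)  2083: Thu (+1)  2084: Sat (+2)  … (41 more years) …
  2126: Mon (+1)  2127: Tue (+1) ✓  2128: Thu (+2)  2129: Fri (+1)  2130: Sat (+1)
  2131: Sun (+1)  2132: Tue (+2) ✓  2133: Wed (+1)  2134: Thu (+1)  2135: Fri (+1)
  2136: Sun (+2)  2137: Mon (+1)  2138: Tue (+1) ✓  2139: Wed (+1)
Tuesday years: 2081, 2087, 2092, 2098, 2104, 2110, 2121, 2127, 2132, 2138 — 10 in total.

10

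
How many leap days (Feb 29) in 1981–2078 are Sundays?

3

Leap years in 1981–2078: 24 of them.
Feb 29 weekday advances by 5 (mod 7) from one leap year to the next four years later (or differs when a century non-leap intervenes).
Leap-day weekdays: 1984:Wed 1988:Mon 1992:Sat 1996:Thu 2000:Tue 2004:Sun✓ 2008:Fri 2012:Wed 2016:Mon 2020:Sat 2024:Thu 2028:Tue 2032:Sun✓ 2036:Fri 2040:Wed 2044:Mon 2048:Sat 2052:Thu 2056:Tue 2060:Sun✓ 2064:Fri 2068:Wed 2072:Mon 2076:Sat
Sunday: 2004, 2032, 2060 → 3.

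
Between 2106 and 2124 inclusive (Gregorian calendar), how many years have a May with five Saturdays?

8

May has 31 days; it has five Saturdays when Saturday falls among the first (month-length − 28) days — i.e. when May 1 is one of Saturday/Friday/Thursday.
May 1 by year: 2106:Sat✓ 2107:Sun 2108:Tue 2109:Wed 2110:Thu✓ 2111:Fri✓ 2112:Sun 2113:Mon 2114:Tue 2115:Wed 2116:Fri✓ 2117:Sat✓ 2118:Sun 2119:Mon 2120:Wed 2121:Thu✓ 2122:Fri✓ 2123:Sat✓ 2124:Mon
Years with five Saturdays: 2106, 2110, 2111, 2116, 2117, 2121, 2122, 2123 → 8.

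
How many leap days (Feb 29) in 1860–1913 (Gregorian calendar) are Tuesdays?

Leap years in 1860–1913: 13 of them.
Feb 29 weekday advances by 5 (mod 7) from one leap year to the next four years later (or differs when a century non-leap intervenes).
Leap-day weekdays: 1860:Wed 1864:Mon 1868:Sat 1872:Thu 1876:Tue✓ 1880:Sun 1884:Fri 1888:Wed 1892:Mon 1896:Sat 1904:Mon 1908:Sat 1912:Thu
Tuesday: 1876 → 1.

1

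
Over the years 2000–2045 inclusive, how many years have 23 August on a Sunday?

6

Track 23 August's weekday year by year (advancing +1, or +2 across a Feb 29):
  2000: Wed  2001: Thu (+1)  2002: Fri (+1)  2003: Sat (+1)  2004: Mon (+2)
  2005: Tue (+1)  2006: Wed (+1)  2007: Thu (+1)  2008: Sat (+2)  2009: Sun (+1) ✓
  2010: Mon (+1)  2011: Tue (+1)  2012: Thu (+2)  2013: Fri (+1)  … (18 more years) …
  2032: Mon (+2)  2033: Tue (+1)  2034: Wed (+1)  2035: Thu (+1)  2036: Sat (+2)
  2037: Sun (+1) ✓  2038: Mon (+1)  2039: Tue (+1)  2040: Thu (+2)  2041: Fri (+1)
  2042: Sat (+1)  2043: Sun (+1) ✓  2044: Tue (+2)  2045: Wed (+1)
Sunday years: 2009, 2015, 2020, 2026, 2037, 2043 — 6 in total.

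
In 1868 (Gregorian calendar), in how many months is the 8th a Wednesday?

Check the 8th of each month of 1868: Jan 8: Wed, Feb 8: Sat, Mar 8: Sun, Apr 8: Wed, May 8: Fri, Jun 8: Mon, Jul 8: Wed, Aug 8: Sat, Sep 8: Tue, Oct 8: Thu, Nov 8: Sun, Dec 8: Tue.
Wednesday occurs in January, April, July — 3 months.

3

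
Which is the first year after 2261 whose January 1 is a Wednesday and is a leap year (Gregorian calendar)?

Jan 1 advances by 2 weekdays after a leap year and by 1 after a common year.
2261: Jan 1 is Tuesday.
2262: Wednesday
2263: Thursday
2264: Friday (leap)
2265: Sunday
2266: Monday
2267: Tuesday
2268: Wednesday (leap)
2268 begins on a Wednesday and is a leap year.

2268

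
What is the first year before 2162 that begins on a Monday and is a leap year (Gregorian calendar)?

2148

Jan 1 advances by 2 weekdays after a leap year and by 1 after a common year.
2162: Jan 1 is Friday.
2161: Thursday
2160: Tuesday (leap)
2159: Monday
2158: Sunday
2157: Saturday
2156: Thursday (leap)
2155: Wednesday
2154: Tuesday
2153: Monday
2152: Saturday (leap)
2151: Friday
2150: Thursday
2149: Wednesday
2148: Monday (leap)
2148 begins on a Monday and is a leap year.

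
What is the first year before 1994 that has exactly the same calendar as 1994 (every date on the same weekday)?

1983

Two years share a calendar iff Jan 1 falls on the same weekday and both are leap or both are common. 1994: Jan 1 is Saturday, common year.
1993: Jan 1 Friday, common
1992: Jan 1 Wednesday, leap
1991: Jan 1 Tuesday, common
1990: Jan 1 Monday, common
1989: Jan 1 Sunday, common
1988: Jan 1 Friday, leap
1987: Jan 1 Thursday, common
1986: Jan 1 Wednesday, common
1985: Jan 1 Tuesday, common
1984: Jan 1 Sunday, leap
1983: Jan 1 Saturday, common
1983 matches on both conditions.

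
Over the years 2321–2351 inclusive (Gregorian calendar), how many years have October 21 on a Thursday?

Track October 21's weekday year by year (advancing +1, or +2 across a Feb 29):
  2321: Fri  2322: Sat (+1)  2323: Sun (+1)  2324: Tue (+2)  2325: Wed (+1)
  2326: Thu (+1) ✓  2327: Fri (+1)  2328: Sun (+2)  2329: Mon (+1)  2330: Tue (+1)
  2331: Wed (+1)  2332: Fri (+2)  2333: Sat (+1)  2334: Sun (+1)  … (3 more years) …
  2338: Fri (+1)  2339: Sat (+1)  2340: Mon (+2)  2341: Tue (+1)  2342: Wed (+1)
  2343: Thu (+1) ✓  2344: Sat (+2)  2345: Sun (+1)  2346: Mon (+1)  2347: Tue (+1)
  2348: Thu (+2) ✓  2349: Fri (+1)  2350: Sat (+1)  2351: Sun (+1)
Thursday years: 2326, 2337, 2343, 2348 — 4 in total.

4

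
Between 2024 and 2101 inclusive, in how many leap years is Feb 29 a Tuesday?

3

Leap years in 2024–2101: 19 of them.
Feb 29 weekday advances by 5 (mod 7) from one leap year to the next four years later (or differs when a century non-leap intervenes).
Leap-day weekdays: 2024:Thu 2028:Tue✓ 2032:Sun 2036:Fri 2040:Wed 2044:Mon 2048:Sat 2052:Thu 2056:Tue✓ 2060:Sun 2064:Fri 2068:Wed 2072:Mon 2076:Sat 2080:Thu 2084:Tue✓ 2088:Sun 2092:Fri 2096:Wed
Tuesday: 2028, 2056, 2084 → 3.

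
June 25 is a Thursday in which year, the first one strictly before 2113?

From one year to the next, a fixed date's weekday advances by 1, or by 2 when a Feb 29 lies between the two dates.
2113: June 25 is Sunday.
2112: Saturday (−1)
2111: Thursday (−2)
June 25 falls on a Thursday in 2111.

2111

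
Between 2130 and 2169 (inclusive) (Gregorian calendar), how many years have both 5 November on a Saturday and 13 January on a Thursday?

Check each year's weekday for 5 November and 13 January:
  2130: Sun/Fri  2131: Mon/Sat  2132: Wed/Sun  2133: Thu/Tue  2134: Fri/Wed  2135: Sat/Thu ✓  2136: Mon/Fri  2137: Tue/Sun  2138: Wed/Mon  2139: Thu/Tue  2140: Sat/Wed  2141: Sun/Fri  2142: Mon/Sat  2143: Tue/Sun  …(12 more)…  2156: Fri/Tue  2157: Sat/Thu ✓  2158: Sun/Fri  2159: Mon/Sat  2160: Wed/Sun  2161: Thu/Tue  2162: Fri/Wed  2163: Sat/Thu ✓  2164: Mon/Fri  2165: Tue/Sun  2166: Wed/Mon  2167: Thu/Tue  2168: Sat/Wed  2169: Sun/Fri
Both conditions hold in: 2135, 2146, 2157, 2163 — 4.

4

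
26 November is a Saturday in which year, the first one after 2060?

From one year to the next, a fixed date's weekday advances by 1, or by 2 when a Feb 29 lies between the two dates.
2060: November 26 is Friday.
2061: Saturday (+1)
26 November falls on a Saturday in 2061.

2061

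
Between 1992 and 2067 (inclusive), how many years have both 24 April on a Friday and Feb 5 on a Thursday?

Check each year's weekday for 24 April and Feb 5:
  1992: Fri/Wed  1993: Sat/Fri  1994: Sun/Sat  1995: Mon/Sun  1996: Wed/Mon  1997: Thu/Wed  1998: Fri/Thu ✓  1999: Sat/Fri  2000: Mon/Sat  2001: Tue/Mon  2002: Wed/Tue  2003: Thu/Wed  2004: Sat/Thu  2005: Sun/Sat  …(48 more)…  2054: Fri/Thu ✓  2055: Sat/Fri  2056: Mon/Sat  2057: Tue/Mon  2058: Wed/Tue  2059: Thu/Wed  2060: Sat/Thu  2061: Sun/Sat  2062: Mon/Sun  2063: Tue/Mon  2064: Thu/Tue  2065: Fri/Thu ✓  2066: Sat/Fri  2067: Sun/Sat
Both conditions hold in: 1998, 2009, 2015, 2026, 2037, 2043, 2054, 2065 — 8.

8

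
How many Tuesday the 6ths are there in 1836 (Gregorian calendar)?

Check the 6th of each month of 1836: Jan 6: Wed, Feb 6: Sat, Mar 6: Sun, Apr 6: Wed, May 6: Fri, Jun 6: Mon, Jul 6: Wed, Aug 6: Sat, Sep 6: Tue, Oct 6: Thu, Nov 6: Sun, Dec 6: Tue.
Tuesday occurs in September, December — 2 months.

2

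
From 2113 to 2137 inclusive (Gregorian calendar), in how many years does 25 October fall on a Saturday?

3

Track 25 October's weekday year by year (advancing +1, or +2 across a Feb 29):
  2113: Wed  2114: Thu (+1)  2115: Fri (+1)  2116: Sun (+2)  2117: Mon (+1)
  2118: Tue (+1)  2119: Wed (+1)  2120: Fri (+2)  2121: Sat (+1) ✓  2122: Sun (+1)
  2123: Mon (+1)  2124: Wed (+2)  2125: Thu (+1)  2126: Fri (+1)  2127: Sat (+1) ✓
  2128: Mon (+2)  2129: Tue (+1)  2130: Wed (+1)  2131: Thu (+1)  2132: Sat (+2) ✓
  2133: Sun (+1)  2134: Mon (+1)  2135: Tue (+1)  2136: Thu (+2)  2137: Fri (+1)
Saturday years: 2121, 2127, 2132 — 3 in total.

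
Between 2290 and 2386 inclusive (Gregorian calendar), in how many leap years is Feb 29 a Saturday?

Leap years in 2290–2386: 23 of them.
Feb 29 weekday advances by 5 (mod 7) from one leap year to the next four years later (or differs when a century non-leap intervenes).
Leap-day weekdays: 2292:Mon 2296:Sat✓ 2304:Mon 2308:Sat✓ 2312:Thu 2316:Tue 2320:Sun 2324:Fri 2328:Wed 2332:Mon 2336:Sat✓ 2340:Thu 2344:Tue 2348:Sun 2352:Fri 2356:Wed 2360:Mon 2364:Sat✓ 2368:Thu 2372:Tue 2376:Sun 2380:Fri 2384:Wed
Saturday: 2296, 2308, 2336, 2364 → 4.

4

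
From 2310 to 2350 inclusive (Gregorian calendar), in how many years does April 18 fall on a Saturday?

5

Track April 18's weekday year by year (advancing +1, or +2 across a Feb 29):
  2310: Mon  2311: Tue (+1)  2312: Thu (+2)  2313: Fri (+1)  2314: Sat (+1) ✓
  2315: Sun (+1)  2316: Tue (+2)  2317: Wed (+1)  2318: Thu (+1)  2319: Fri (+1)
  2320: Sun (+2)  2321: Mon (+1)  2322: Tue (+1)  2323: Wed (+1)  … (13 more years) …
  2337: Sun (+1)  2338: Mon (+1)  2339: Tue (+1)  2340: Thu (+2)  2341: Fri (+1)
  2342: Sat (+1) ✓  2343: Sun (+1)  2344: Tue (+2)  2345: Wed (+1)  2346: Thu (+1)
  2347: Fri (+1)  2348: Sun (+2)  2349: Mon (+1)  2350: Tue (+1)
Saturday years: 2314, 2325, 2331, 2336, 2342 — 5 in total.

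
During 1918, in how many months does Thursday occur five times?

4

A month of length L has five Thursdays iff its first Thursday is on day ≤ L−28 (so day 1–3 in a 31-day month, 1–2 in a 30-day month, day 1 in a leap February).
Checking each month of 1918: Jan starts Tue (31d) ✓; Feb starts Fri (28d); Mar starts Fri (31d); Apr starts Mon (30d); May starts Wed (31d) ✓; Jun starts Sat (30d); Jul starts Mon (31d); Aug starts Thu (31d) ✓; Sep starts Sun (30d); Oct starts Tue (31d) ✓; Nov starts Fri (30d); Dec starts Sun (31d).
Five-Thursday months: January, May, August, October → 4.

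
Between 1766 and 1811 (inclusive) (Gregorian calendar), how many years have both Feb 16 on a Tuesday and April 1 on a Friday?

Check each year's weekday for Feb 16 and April 1:
  1766: Sun/Tue  1767: Mon/Wed  1768: Tue/Fri ✓  1769: Thu/Sat  1770: Fri/Sun  1771: Sat/Mon  1772: Sun/Wed  1773: Tue/Thu  1774: Wed/Fri  1775: Thu/Sat  1776: Fri/Mon  1777: Sun/Tue  1778: Mon/Wed  1779: Tue/Thu  …(18 more)…  1798: Fri/Sun  1799: Sat/Mon  1800: Sun/Tue  1801: Mon/Wed  1802: Tue/Thu  1803: Wed/Fri  1804: Thu/Sun  1805: Sat/Mon  1806: Sun/Tue  1807: Mon/Wed  1808: Tue/Fri ✓  1809: Thu/Sat  1810: Fri/Sun  1811: Sat/Mon
Both conditions hold in: 1768, 1796, 1808 — 3.

3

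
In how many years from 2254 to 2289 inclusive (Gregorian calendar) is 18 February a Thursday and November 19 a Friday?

4

Check each year's weekday for 18 February and November 19:
  2254: Sat/Sun  2255: Sun/Mon  2256: Mon/Wed  2257: Wed/Thu  2258: Thu/Fri ✓  2259: Fri/Sat  2260: Sat/Mon  2261: Mon/Tue  2262: Tue/Wed  2263: Wed/Thu  2264: Thu/Sat  2265: Sat/Sun  2266: Sun/Mon  2267: Mon/Tue  …(8 more)…  2276: Fri/Sun  2277: Sun/Mon  2278: Mon/Tue  2279: Tue/Wed  2280: Wed/Fri  2281: Fri/Sat  2282: Sat/Sun  2283: Sun/Mon  2284: Mon/Wed  2285: Wed/Thu  2286: Thu/Fri ✓  2287: Fri/Sat  2288: Sat/Mon  2289: Mon/Tue
Both conditions hold in: 2258, 2269, 2275, 2286 — 4.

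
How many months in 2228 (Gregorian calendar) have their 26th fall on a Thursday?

1

Check the 26th of each month of 2228: Jan 26: Sat, Feb 26: Tue, Mar 26: Wed, Apr 26: Sat, May 26: Mon, Jun 26: Thu, Jul 26: Sat, Aug 26: Tue, Sep 26: Fri, Oct 26: Sun, Nov 26: Wed, Dec 26: Fri.
Thursday occurs in June — 1 month.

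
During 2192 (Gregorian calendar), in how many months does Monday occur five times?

5

A month of length L has five Mondays iff its first Monday is on day ≤ L−28 (so day 1–3 in a 31-day month, 1–2 in a 30-day month, day 1 in a leap February).
Checking each month of 2192: Jan starts Sun (31d) ✓; Feb starts Wed (29d); Mar starts Thu (31d); Apr starts Sun (30d) ✓; May starts Tue (31d); Jun starts Fri (30d); Jul starts Sun (31d) ✓; Aug starts Wed (31d); Sep starts Sat (30d); Oct starts Mon (31d) ✓; Nov starts Thu (30d); Dec starts Sat (31d) ✓.
Five-Monday months: January, April, July, October, December → 5.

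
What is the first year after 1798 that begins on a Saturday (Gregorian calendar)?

1803

Jan 1 advances by 2 weekdays after a leap year and by 1 after a common year.
1798: Jan 1 is Monday.
1799: Tuesday
1800: Wednesday
1801: Thursday
1802: Friday
1803: Saturday
1803 begins on a Saturday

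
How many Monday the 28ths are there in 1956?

1

Check the 28th of each month of 1956: Jan 28: Sat, Feb 28: Tue, Mar 28: Wed, Apr 28: Sat, May 28: Mon, Jun 28: Thu, Jul 28: Sat, Aug 28: Tue, Sep 28: Fri, Oct 28: Sun, Nov 28: Wed, Dec 28: Fri.
Monday occurs in May — 1 month.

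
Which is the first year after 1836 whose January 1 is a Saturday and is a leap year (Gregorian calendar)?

Jan 1 advances by 2 weekdays after a leap year and by 1 after a common year.
1836: Jan 1 is Friday (leap).
1837: Sunday
1838: Monday
1839: Tuesday
1840: Wednesday (leap)
1841: Friday
1842: Saturday
1843: Sunday
1844: Monday (leap)
1845: Wednesday
1846: Thursday
1847: Friday
1848: Saturday (leap)
1848 begins on a Saturday and is a leap year.

1848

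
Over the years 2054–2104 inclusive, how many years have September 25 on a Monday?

7

Track September 25's weekday year by year (advancing +1, or +2 across a Feb 29):
  2054: Fri  2055: Sat (+1)  2056: Mon (+2) ✓  2057: Tue (+1)  2058: Wed (+1)
  2059: Thu (+1)  2060: Sat (+2)  2061: Sun (+1)  2062: Mon (+1) ✓  2063: Tue (+1)
  2064: Thu (+2)  2065: Fri (+1)  2066: Sat (+1)  2067: Sun (+1)  … (23 more years) …
  2091: Tue (+1)  2092: Thu (+2)  2093: Fri (+1)  2094: Sat (+1)  2095: Sun (+1)
  2096: Tue (+2)  2097: Wed (+1)  2098: Thu (+1)  2099: Fri (+1)  2100: Sat (+1)
  2101: Sun (+1)  2102: Mon (+1) ✓  2103: Tue (+1)  2104: Thu (+2)
Monday years: 2056, 2062, 2073, 2079, 2084, 2090, 2102 — 7 in total.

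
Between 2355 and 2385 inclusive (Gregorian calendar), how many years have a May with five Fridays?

13

May has 31 days; it has five Fridays when Friday falls among the first (month-length − 28) days — i.e. when May 1 is one of Friday/Thursday/Wednesday.
May 1 by year: 2355:Sun 2356:Tue 2357:Wed✓ 2358:Thu✓ 2359:Fri✓ 2360:Sun 2361:Mon 2362:Tue 2363:Wed✓ 2364:Fri✓ 2365:Sat 2366:Sun 2367:Mon 2368:Wed✓ 2369:Thu✓ 2370:Fri✓ 2371:Sat 2372:Mon 2373:Tue 2374:Wed✓ 2375:Thu✓ 2376:Sat 2377:Sun 2378:Mon 2379:Tue 2380:Thu✓ 2381:Fri✓ 2382:Sat 2383:Sun 2384:Tue 2385:Wed✓
Years with five Fridays: 2357, 2358, 2359, 2363, 2364, 2368, 2369, 2370, 2374, 2375, 2380, 2381, 2385 → 13.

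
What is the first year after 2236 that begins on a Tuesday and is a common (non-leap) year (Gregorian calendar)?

Jan 1 advances by 2 weekdays after a leap year and by 1 after a common year.
2236: Jan 1 is Friday (leap).
2237: Sunday
2238: Monday
2239: Tuesday
2239 begins on a Tuesday and is a common year.

2239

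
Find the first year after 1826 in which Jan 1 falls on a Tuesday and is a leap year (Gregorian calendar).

Jan 1 advances by 2 weekdays after a leap year and by 1 after a common year.
1826: Jan 1 is Sunday.
1827: Monday
1828: Tuesday (leap)
1828 begins on a Tuesday and is a leap year.

1828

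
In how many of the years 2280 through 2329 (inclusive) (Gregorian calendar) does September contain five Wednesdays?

September has 30 days; it has five Wednesdays when Wednesday falls among the first (month-length − 28) days — i.e. when September 1 is one of Wednesday/Tuesday.
September 1 by year: 2280:Wed✓ 2281:Thu 2282:Fri 2283:Sat 2284:Mon 2285:Tue✓ 2286:Wed✓ 2287:Thu 2288:Sat 2289:Sun 2290:Mon 2291:Tue✓ 2292:Thu 2293:Fri 2294:Sat …(20 more)… 2315:Wed✓ 2316:Fri 2317:Sat 2318:Sun 2319:Mon 2320:Wed✓ 2321:Thu 2322:Fri 2323:Sat 2324:Mon 2325:Tue✓ 2326:Wed✓ 2327:Thu 2328:Sat 2329:Sun
Years with five Wednesdays: 2280, 2285, 2286, 2291, 2296, 2297, 2303, 2308, 2309, 2314, 2315, 2320, 2325, 2326 → 14.

14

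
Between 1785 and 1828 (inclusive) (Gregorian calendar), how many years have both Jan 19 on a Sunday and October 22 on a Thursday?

1

Check each year's weekday for Jan 19 and October 22:
  1785: Wed/Sat  1786: Thu/Sun  1787: Fri/Mon  1788: Sat/Wed  1789: Mon/Thu  1790: Tue/Fri  1791: Wed/Sat  1792: Thu/Mon  1793: Sat/Tue  1794: Sun/Wed  1795: Mon/Thu  1796: Tue/Sat  1797: Thu/Sun  1798: Fri/Mon  …(16 more)…  1815: Thu/Sun  1816: Fri/Tue  1817: Sun/Wed  1818: Mon/Thu  1819: Tue/Fri  1820: Wed/Sun  1821: Fri/Mon  1822: Sat/Tue  1823: Sun/Wed  1824: Mon/Fri  1825: Wed/Sat  1826: Thu/Sun  1827: Fri/Mon  1828: Sat/Wed
Both conditions hold in: 1812 — 1.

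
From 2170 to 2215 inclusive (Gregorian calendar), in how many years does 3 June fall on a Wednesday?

Track 3 June's weekday year by year (advancing +1, or +2 across a Feb 29):
  2170: Sun  2171: Mon (+1)  2172: Wed (+2) ✓  2173: Thu (+1)  2174: Fri (+1)
  2175: Sat (+1)  2176: Mon (+2)  2177: Tue (+1)  2178: Wed (+1) ✓  2179: Thu (+1)
  2180: Sat (+2)  2181: Sun (+1)  2182: Mon (+1)  2183: Tue (+1)  … (18 more years) …
  2202: Thu (+1)  2203: Fri (+1)  2204: Sun (+2)  2205: Mon (+1)  2206: Tue (+1)
  2207: Wed (+1) ✓  2208: Fri (+2)  2209: Sat (+1)  2210: Sun (+1)  2211: Mon (+1)
  2212: Wed (+2) ✓  2213: Thu (+1)  2214: Fri (+1)  2215: Sat (+1)
Wednesday years: 2172, 2178, 2189, 2195, 2201, 2207, 2212 — 7 in total.

7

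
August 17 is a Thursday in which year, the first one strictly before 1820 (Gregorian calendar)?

From one year to the next, a fixed date's weekday advances by 1, or by 2 when a Feb 29 lies between the two dates.
1820: August 17 is Thursday.
1819: Tuesday (−2)
1818: Monday (−1)
1817: Sunday (−1)
1816: Saturday (−1)
1815: Thursday (−2)
August 17 falls on a Thursday in 1815.

1815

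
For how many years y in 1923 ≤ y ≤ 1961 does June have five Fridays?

11

June has 30 days; it has five Fridays when Friday falls among the first (month-length − 28) days — i.e. when June 1 is one of Friday/Thursday.
June 1 by year: 1923:Fri✓ 1924:Sun 1925:Mon 1926:Tue 1927:Wed 1928:Fri✓ 1929:Sat 1930:Sun 1931:Mon 1932:Wed 1933:Thu✓ 1934:Fri✓ 1935:Sat 1936:Mon 1937:Tue …(9 more)… 1947:Sun 1948:Tue 1949:Wed 1950:Thu✓ 1951:Fri✓ 1952:Sun 1953:Mon 1954:Tue 1955:Wed 1956:Fri✓ 1957:Sat 1958:Sun 1959:Mon 1960:Wed 1961:Thu✓
Years with five Fridays: 1923, 1928, 1933, 1934, 1939, 1944, 1945, 1950, 1951, 1956, 1961 → 11.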